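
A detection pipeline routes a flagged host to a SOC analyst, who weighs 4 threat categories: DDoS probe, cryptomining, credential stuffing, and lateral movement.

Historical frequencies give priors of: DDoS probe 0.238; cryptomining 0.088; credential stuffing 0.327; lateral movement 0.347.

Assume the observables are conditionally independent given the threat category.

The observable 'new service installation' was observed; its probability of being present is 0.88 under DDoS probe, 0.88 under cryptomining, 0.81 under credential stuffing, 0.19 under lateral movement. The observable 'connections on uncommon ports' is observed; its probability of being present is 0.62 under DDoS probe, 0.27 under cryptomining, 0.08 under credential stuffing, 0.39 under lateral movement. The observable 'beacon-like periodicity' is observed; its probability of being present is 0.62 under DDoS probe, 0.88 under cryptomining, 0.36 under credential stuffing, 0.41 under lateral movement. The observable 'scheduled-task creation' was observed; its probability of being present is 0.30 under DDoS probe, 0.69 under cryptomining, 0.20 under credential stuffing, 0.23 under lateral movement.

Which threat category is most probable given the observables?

DDoS probe

Multiply each prior by the joint likelihood of the observable pattern:
  DDoS probe: 0.238 × 0.88 × 0.62 × 0.62 × 0.30 = 0.024153
  cryptomining: 0.088 × 0.88 × 0.27 × 0.88 × 0.69 = 0.012696
  credential stuffing: 0.327 × 0.81 × 0.08 × 0.36 × 0.20 = 0.0015257
  lateral movement: 0.347 × 0.19 × 0.39 × 0.41 × 0.23 = 0.0024247
The unnormalized weights sum to 0.040799.
P(DDoS probe | evidence) ≈ 0.024153 / 0.040799 ≈ 0.592
P(cryptomining | evidence) ≈ 0.012696 / 0.040799 ≈ 0.311
P(credential stuffing | evidence) ≈ 0.0015257 / 0.040799 ≈ 0.037
P(lateral movement | evidence) ≈ 0.0024247 / 0.040799 ≈ 0.059
The largest is 0.592, so DDoS probe is most probable.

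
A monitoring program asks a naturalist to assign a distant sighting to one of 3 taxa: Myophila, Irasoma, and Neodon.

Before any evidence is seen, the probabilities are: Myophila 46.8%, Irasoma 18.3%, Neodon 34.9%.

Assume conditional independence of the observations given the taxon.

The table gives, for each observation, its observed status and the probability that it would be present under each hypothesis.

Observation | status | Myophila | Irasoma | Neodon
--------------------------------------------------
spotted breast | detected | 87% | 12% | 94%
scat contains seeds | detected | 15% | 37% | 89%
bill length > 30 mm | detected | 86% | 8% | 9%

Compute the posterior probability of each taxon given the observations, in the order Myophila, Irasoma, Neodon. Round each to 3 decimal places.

0.661, 0.008, 0.331

For each hypothesis, the unnormalized posterior weight is prior × product of the observation likelihoods:
  Myophila: 0.468 × 0.87 × 0.15 × 0.86 = 0.052524
  Irasoma: 0.183 × 0.12 × 0.37 × 0.08 = 0.00065002
  Neodon: 0.349 × 0.94 × 0.89 × 0.09 = 0.026278
Normalizing constant Z = 0.052524 + 0.00065002 + 0.026278 = 0.079451.
P(Myophila | evidence) = 0.052524 / 0.079451 ≈ 0.661
P(Irasoma | evidence) = 0.00065002 / 0.079451 ≈ 0.008
P(Neodon | evidence) = 0.026278 / 0.079451 ≈ 0.331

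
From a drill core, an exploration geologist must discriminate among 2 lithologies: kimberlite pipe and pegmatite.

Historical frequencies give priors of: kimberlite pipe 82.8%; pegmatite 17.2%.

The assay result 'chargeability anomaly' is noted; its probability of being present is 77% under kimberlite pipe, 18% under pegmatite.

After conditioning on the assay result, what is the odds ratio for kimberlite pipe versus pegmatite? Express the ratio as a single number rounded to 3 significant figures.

Unnormalized posterior weight (prior times the assay result likelihood) for each of the two hypotheses:
  kimberlite pipe: 0.828 × 0.77 = 0.63756
  pegmatite: 0.172 × 0.18 = 0.03096
Odds(kimberlite pipe : pegmatite) = 0.63756 / 0.03096 ≈ 20.6.

20.6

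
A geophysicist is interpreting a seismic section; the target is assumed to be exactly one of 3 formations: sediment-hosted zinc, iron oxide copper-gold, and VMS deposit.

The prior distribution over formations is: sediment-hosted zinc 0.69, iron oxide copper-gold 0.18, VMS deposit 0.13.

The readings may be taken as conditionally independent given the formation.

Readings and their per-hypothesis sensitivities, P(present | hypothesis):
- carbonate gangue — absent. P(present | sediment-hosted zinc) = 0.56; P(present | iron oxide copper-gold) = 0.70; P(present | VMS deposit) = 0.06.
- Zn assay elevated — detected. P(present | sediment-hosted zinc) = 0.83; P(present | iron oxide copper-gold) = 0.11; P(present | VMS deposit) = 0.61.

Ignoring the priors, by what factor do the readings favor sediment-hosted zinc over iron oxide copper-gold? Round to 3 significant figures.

Take the product of per-reading likelihoods under each hypothesis (using 1 − P(present | H) for each absent reading), then divide.
  sediment-hosted zinc: (1 − 0.56) × 0.83 = 0.3652
  iron oxide copper-gold: (1 − 0.70) × 0.11 = 0.033
Bayes factor = 0.3652 / 0.033 ≈ 11.1

11.1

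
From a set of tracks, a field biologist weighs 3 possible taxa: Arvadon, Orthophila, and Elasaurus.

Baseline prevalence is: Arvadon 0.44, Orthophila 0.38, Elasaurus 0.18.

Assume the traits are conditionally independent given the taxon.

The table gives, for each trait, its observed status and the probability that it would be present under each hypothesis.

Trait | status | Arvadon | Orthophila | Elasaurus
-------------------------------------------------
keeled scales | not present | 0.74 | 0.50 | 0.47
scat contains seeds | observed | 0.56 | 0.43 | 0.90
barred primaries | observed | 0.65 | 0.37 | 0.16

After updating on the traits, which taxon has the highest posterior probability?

Multiply each prior by the joint likelihood of the trait pattern (using 1 − P(present | H) for each absent trait):
  Arvadon: 0.44 × (1 − 0.74) × 0.56 × 0.65 = 0.041642
  Orthophila: 0.38 × (1 − 0.50) × 0.43 × 0.37 = 0.030229
  Elasaurus: 0.18 × (1 − 0.47) × 0.90 × 0.16 = 0.013738
Normalizing constant Z = 0.041642 + 0.030229 + 0.013738 = 0.085608.
P(Arvadon | evidence) ≈ 0.041642 / 0.085608 ≈ 0.486
P(Orthophila | evidence) ≈ 0.030229 / 0.085608 ≈ 0.353
P(Elasaurus | evidence) ≈ 0.013738 / 0.085608 ≈ 0.160
The largest is 0.486, so Arvadon is most probable.

Arvadon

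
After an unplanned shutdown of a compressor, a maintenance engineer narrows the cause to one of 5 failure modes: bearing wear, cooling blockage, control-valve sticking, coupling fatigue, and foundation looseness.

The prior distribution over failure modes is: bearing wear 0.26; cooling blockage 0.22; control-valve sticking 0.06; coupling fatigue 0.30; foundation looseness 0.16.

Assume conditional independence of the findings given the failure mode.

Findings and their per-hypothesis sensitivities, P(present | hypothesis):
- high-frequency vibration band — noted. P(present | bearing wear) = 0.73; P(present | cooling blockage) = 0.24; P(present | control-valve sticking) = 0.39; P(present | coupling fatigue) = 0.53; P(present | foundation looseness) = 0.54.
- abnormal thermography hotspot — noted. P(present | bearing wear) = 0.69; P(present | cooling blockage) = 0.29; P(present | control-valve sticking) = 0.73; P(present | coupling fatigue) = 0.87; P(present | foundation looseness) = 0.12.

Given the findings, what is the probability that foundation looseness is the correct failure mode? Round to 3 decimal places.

Multiply each prior by the joint likelihood of the evidence pattern:
  bearing wear: 0.26 × 0.73 × 0.69 = 0.13096
  cooling blockage: 0.22 × 0.24 × 0.29 = 0.015312
  control-valve sticking: 0.06 × 0.39 × 0.73 = 0.017082
  coupling fatigue: 0.30 × 0.53 × 0.87 = 0.13833
  foundation looseness: 0.16 × 0.54 × 0.12 = 0.010368
Marginal likelihood of the evidence = 0.31205.
P(foundation looseness | evidence) = 0.010368 / 0.31205 ≈ 0.033.

0.033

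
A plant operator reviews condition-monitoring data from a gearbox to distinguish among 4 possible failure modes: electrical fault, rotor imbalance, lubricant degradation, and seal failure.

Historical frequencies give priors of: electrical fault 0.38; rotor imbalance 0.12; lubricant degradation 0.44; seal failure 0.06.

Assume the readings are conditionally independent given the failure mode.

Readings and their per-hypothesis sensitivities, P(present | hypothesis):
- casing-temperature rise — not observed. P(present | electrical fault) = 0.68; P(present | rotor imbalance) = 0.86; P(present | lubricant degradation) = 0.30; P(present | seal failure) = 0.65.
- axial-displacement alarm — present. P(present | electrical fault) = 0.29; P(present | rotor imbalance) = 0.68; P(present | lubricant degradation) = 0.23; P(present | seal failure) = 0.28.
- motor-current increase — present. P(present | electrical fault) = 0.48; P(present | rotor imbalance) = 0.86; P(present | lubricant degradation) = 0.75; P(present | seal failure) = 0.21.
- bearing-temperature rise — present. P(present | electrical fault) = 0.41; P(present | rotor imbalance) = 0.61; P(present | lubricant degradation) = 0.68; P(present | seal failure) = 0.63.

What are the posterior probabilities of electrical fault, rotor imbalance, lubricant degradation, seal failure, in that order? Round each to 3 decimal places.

Multiply each prior by the joint likelihood of the reading pattern (using 1 − P(present | H) for each absent reading):
  electrical fault: 0.38 × (1 − 0.68) × 0.29 × 0.48 × 0.41 = 0.00694
  rotor imbalance: 0.12 × (1 − 0.86) × 0.68 × 0.86 × 0.61 = 0.005993
  lubricant degradation: 0.44 × (1 − 0.30) × 0.23 × 0.75 × 0.68 = 0.036128
  seal failure: 0.06 × (1 − 0.65) × 0.28 × 0.21 × 0.63 = 0.00077792
Marginal likelihood of the evidence = 0.049839.
P(electrical fault | evidence) = 0.00694 / 0.049839 ≈ 0.139
P(rotor imbalance | evidence) = 0.005993 / 0.049839 ≈ 0.120
P(lubricant degradation | evidence) = 0.036128 / 0.049839 ≈ 0.725
P(seal failure | evidence) = 0.00077792 / 0.049839 ≈ 0.016

0.139, 0.120, 0.725, 0.016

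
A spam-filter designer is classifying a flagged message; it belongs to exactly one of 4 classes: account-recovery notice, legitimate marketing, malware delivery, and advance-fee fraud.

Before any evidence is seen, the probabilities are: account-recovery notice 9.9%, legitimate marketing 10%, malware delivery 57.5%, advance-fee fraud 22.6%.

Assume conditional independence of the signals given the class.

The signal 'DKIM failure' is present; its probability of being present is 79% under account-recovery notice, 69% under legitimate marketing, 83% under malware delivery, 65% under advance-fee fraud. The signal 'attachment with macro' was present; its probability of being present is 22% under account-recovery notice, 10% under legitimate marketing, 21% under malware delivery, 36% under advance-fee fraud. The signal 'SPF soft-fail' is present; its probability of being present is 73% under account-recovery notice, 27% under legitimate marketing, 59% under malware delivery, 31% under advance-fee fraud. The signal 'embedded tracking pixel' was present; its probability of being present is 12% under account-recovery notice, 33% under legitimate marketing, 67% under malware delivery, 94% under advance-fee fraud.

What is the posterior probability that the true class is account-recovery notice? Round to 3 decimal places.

For each hypothesis, the unnormalized posterior weight is prior × product of the signal likelihoods:
  account-recovery notice: 0.099 × 0.79 × 0.22 × 0.73 × 0.12 = 0.0015073
  legitimate marketing: 0.100 × 0.69 × 0.10 × 0.27 × 0.33 = 0.00061479
  malware delivery: 0.575 × 0.83 × 0.21 × 0.59 × 0.67 = 0.039618
  advance-fee fraud: 0.226 × 0.65 × 0.36 × 0.31 × 0.94 = 0.01541
The unnormalized weights sum to 0.05715.
P(account-recovery notice | evidence) = 0.0015073 / 0.05715 ≈ 0.026.

0.026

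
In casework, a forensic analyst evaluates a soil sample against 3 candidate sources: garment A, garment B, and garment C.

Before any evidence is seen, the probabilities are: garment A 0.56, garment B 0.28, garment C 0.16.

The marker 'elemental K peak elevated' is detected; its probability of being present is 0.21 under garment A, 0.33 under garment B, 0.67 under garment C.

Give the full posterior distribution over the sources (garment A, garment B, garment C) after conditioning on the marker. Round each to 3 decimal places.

Multiply each prior by the likelihood of the marker:
  garment A: 0.56 × 0.21 = 0.1176
  garment B: 0.28 × 0.33 = 0.0924
  garment C: 0.16 × 0.67 = 0.1072
The unnormalized weights sum to 0.3172.
P(garment A | evidence) = 0.1176 / 0.3172 ≈ 0.371
P(garment B | evidence) = 0.0924 / 0.3172 ≈ 0.291
P(garment C | evidence) = 0.1072 / 0.3172 ≈ 0.338

0.371, 0.291, 0.338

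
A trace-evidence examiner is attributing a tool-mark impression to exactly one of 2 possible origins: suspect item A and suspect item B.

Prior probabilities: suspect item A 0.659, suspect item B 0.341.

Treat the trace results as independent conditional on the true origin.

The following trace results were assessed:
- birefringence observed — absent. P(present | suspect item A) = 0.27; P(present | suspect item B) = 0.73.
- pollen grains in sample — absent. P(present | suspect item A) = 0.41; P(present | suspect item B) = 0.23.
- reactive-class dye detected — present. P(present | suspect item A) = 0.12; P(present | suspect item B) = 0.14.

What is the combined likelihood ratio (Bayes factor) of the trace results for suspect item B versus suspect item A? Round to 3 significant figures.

The Bayes factor is the ratio of the joint likelihoods of the trace result pattern under the two hypotheses (using 1 − P(present | H) for each absent trace result).
  suspect item B: (1 − 0.73) × (1 − 0.23) × 0.14 = 0.029106
  suspect item A: (1 − 0.27) × (1 − 0.41) × 0.12 = 0.051684
Bayes factor = 0.029106 / 0.051684 ≈ 0.563

0.563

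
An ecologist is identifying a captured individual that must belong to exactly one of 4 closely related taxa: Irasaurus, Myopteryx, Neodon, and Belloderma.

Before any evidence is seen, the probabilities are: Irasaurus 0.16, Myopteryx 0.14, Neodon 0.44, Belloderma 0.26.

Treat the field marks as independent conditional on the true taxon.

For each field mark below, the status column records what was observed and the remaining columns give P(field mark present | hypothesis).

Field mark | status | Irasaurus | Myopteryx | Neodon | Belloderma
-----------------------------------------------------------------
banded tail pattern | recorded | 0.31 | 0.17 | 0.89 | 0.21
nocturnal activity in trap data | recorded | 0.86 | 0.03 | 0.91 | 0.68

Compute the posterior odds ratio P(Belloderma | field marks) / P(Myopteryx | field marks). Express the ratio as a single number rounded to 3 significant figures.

52.0

Unnormalized posterior weight (prior times the field mark likelihoods) for each of the two hypotheses:
  Belloderma: 0.26 × 0.21 × 0.68 = 0.037128
  Myopteryx: 0.14 × 0.17 × 0.03 = 0.000714
Odds(Belloderma : Myopteryx) = 0.037128 / 0.000714 ≈ 52.0.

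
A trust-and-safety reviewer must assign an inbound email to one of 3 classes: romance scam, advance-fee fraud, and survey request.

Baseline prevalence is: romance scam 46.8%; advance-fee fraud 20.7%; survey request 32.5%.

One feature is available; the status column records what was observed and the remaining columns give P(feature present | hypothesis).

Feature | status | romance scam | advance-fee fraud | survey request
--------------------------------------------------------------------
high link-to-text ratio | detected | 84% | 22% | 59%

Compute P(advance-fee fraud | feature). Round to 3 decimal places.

0.072

For each hypothesis, the unnormalized posterior weight is prior × likelihood:
  romance scam: 0.468 × 0.84 = 0.39312
  advance-fee fraud: 0.207 × 0.22 = 0.04554
  survey request: 0.325 × 0.59 = 0.19175
Normalizing constant Z = 0.39312 + 0.04554 + 0.19175 = 0.63041.
P(advance-fee fraud | evidence) = 0.04554 / 0.63041 ≈ 0.072.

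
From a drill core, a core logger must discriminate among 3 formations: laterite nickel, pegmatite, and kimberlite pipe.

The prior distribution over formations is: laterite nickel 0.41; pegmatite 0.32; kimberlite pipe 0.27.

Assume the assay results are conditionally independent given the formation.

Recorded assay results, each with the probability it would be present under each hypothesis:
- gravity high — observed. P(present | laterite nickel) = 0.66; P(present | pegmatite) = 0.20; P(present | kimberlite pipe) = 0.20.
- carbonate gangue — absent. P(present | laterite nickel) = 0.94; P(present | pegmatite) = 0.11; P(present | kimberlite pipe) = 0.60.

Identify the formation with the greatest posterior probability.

By Bayes' rule with conditional independence, the unnormalized weight for each hypothesis is prior × ∏ likelihoods (using 1 − P(present | H) for each absent assay result):
  laterite nickel: 0.41 × 0.66 × (1 − 0.94) = 0.016236
  pegmatite: 0.32 × 0.20 × (1 − 0.11) = 0.05696
  kimberlite pipe: 0.27 × 0.20 × (1 − 0.60) = 0.0216
Normalizing constant Z = 0.016236 + 0.05696 + 0.0216 = 0.094796.
P(laterite nickel | evidence) ≈ 0.016236 / 0.094796 ≈ 0.171
P(pegmatite | evidence) ≈ 0.05696 / 0.094796 ≈ 0.601
P(kimberlite pipe | evidence) ≈ 0.0216 / 0.094796 ≈ 0.228
The largest is 0.601, so pegmatite is most probable.

pegmatite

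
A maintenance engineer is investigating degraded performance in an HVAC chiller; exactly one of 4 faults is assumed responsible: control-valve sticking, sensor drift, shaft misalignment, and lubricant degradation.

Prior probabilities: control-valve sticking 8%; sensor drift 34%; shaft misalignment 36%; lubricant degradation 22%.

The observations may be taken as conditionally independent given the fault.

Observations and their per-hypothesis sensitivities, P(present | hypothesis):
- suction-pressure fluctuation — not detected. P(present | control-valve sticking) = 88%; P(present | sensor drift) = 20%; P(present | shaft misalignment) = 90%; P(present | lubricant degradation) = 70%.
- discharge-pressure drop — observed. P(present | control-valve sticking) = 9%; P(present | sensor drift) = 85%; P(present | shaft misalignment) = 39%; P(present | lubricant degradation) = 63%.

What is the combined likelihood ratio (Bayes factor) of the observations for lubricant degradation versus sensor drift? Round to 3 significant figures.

0.278

Joint likelihood of the evidence pattern under each hypothesis (using 1 − P(present | H) for each absent observation):
  lubricant degradation: (1 − 0.70) × 0.63 = 0.189
  sensor drift: (1 − 0.20) × 0.85 = 0.68
Bayes factor = 0.189 / 0.68 ≈ 0.278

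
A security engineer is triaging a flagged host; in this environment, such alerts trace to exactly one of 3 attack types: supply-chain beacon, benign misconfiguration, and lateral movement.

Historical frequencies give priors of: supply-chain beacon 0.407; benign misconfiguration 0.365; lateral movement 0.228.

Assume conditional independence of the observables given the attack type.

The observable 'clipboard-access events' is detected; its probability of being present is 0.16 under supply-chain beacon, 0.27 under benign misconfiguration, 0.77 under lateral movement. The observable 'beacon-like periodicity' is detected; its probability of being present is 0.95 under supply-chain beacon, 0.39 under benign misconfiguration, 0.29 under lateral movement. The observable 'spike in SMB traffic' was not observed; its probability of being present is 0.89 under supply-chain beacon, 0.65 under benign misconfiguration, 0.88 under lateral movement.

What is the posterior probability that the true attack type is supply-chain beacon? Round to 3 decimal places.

For each hypothesis, the unnormalized posterior weight is prior × product of the observable likelihoods (using 1 − P(present | H) for each absent observable):
  supply-chain beacon: 0.407 × 0.16 × 0.95 × (1 − 0.89) = 0.006805
  benign misconfiguration: 0.365 × 0.27 × 0.39 × (1 − 0.65) = 0.013452
  lateral movement: 0.228 × 0.77 × 0.29 × (1 − 0.88) = 0.0061095
Marginal likelihood of the evidence = 0.026367.
P(supply-chain beacon | evidence) = 0.006805 / 0.026367 ≈ 0.258.

0.258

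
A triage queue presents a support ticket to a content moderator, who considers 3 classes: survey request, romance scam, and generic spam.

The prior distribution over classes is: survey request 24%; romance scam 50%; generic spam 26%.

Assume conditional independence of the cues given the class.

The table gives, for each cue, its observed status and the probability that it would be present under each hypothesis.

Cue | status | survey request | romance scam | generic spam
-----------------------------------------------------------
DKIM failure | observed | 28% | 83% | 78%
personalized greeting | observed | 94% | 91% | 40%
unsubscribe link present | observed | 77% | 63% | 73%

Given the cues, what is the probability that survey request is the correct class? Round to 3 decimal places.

0.141

For each hypothesis, the unnormalized posterior weight is prior × product of the cue likelihoods:
  survey request: 0.24 × 0.28 × 0.94 × 0.77 = 0.048639
  romance scam: 0.50 × 0.83 × 0.91 × 0.63 = 0.23792
  generic spam: 0.26 × 0.78 × 0.40 × 0.73 = 0.059218
Marginal likelihood of the evidence = 0.34578.
P(survey request | evidence) = 0.048639 / 0.34578 ≈ 0.141.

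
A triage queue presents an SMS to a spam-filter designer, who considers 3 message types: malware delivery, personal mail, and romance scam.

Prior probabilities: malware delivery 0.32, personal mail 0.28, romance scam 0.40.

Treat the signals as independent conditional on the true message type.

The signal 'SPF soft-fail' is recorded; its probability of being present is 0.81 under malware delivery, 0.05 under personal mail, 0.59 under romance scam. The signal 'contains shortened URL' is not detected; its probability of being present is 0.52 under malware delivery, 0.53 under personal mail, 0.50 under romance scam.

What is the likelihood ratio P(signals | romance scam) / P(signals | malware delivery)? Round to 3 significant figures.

Joint likelihood of the signal pattern under each hypothesis (using 1 − P(present | H) for each absent signal):
  romance scam: 0.59 × (1 − 0.50) = 0.295
  malware delivery: 0.81 × (1 − 0.52) = 0.3888
Bayes factor = 0.295 / 0.3888 ≈ 0.759

0.759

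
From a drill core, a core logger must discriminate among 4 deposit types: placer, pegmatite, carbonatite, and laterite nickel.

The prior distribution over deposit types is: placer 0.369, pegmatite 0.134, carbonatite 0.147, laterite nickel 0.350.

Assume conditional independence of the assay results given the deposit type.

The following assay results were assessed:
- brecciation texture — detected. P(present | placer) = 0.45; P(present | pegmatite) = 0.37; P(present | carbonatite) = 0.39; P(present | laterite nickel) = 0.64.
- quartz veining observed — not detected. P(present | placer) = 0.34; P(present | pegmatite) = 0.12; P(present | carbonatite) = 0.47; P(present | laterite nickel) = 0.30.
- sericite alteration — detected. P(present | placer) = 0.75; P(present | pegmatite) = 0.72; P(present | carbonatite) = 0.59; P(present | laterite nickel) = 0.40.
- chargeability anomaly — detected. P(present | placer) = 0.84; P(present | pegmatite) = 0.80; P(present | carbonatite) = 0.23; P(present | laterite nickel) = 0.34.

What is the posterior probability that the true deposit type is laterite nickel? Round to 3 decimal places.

0.178

By Bayes' rule with conditional independence, the unnormalized weight for each hypothesis is prior × ∏ likelihoods (using 1 − P(present | H) for each absent assay result):
  placer: 0.369 × 0.45 × (1 − 0.34) × 0.75 × 0.84 = 0.069044
  pegmatite: 0.134 × 0.37 × (1 − 0.12) × 0.72 × 0.80 = 0.025131
  carbonatite: 0.147 × 0.39 × (1 − 0.47) × 0.59 × 0.23 = 0.0041232
  laterite nickel: 0.350 × 0.64 × (1 − 0.30) × 0.40 × 0.34 = 0.021325
Normalizing constant Z = 0.069044 + 0.025131 + 0.0041232 + 0.021325 = 0.11962.
P(laterite nickel | evidence) = 0.021325 / 0.11962 ≈ 0.178.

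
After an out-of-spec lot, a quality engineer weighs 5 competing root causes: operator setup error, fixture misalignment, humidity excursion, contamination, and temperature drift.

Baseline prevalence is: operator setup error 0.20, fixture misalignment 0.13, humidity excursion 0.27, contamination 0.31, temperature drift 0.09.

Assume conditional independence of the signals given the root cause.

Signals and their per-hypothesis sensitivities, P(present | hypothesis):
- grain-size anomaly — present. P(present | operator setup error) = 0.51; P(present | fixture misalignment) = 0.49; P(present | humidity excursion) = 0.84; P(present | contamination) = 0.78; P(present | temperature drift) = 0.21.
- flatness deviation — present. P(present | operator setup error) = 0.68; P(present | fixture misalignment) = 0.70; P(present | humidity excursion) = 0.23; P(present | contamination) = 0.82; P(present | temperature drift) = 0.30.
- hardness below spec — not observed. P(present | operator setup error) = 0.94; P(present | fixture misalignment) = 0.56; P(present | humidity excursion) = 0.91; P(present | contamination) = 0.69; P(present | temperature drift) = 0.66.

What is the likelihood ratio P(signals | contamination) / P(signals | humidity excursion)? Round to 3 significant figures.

The Bayes factor is the ratio of the joint likelihoods of the signal pattern under the two hypotheses (using 1 − P(present | H) for each absent signal).
  contamination: 0.78 × 0.82 × (1 − 0.69) = 0.19828
  humidity excursion: 0.84 × 0.23 × (1 − 0.91) = 0.017388
Bayes factor = 0.19828 / 0.017388 ≈ 11.4

11.4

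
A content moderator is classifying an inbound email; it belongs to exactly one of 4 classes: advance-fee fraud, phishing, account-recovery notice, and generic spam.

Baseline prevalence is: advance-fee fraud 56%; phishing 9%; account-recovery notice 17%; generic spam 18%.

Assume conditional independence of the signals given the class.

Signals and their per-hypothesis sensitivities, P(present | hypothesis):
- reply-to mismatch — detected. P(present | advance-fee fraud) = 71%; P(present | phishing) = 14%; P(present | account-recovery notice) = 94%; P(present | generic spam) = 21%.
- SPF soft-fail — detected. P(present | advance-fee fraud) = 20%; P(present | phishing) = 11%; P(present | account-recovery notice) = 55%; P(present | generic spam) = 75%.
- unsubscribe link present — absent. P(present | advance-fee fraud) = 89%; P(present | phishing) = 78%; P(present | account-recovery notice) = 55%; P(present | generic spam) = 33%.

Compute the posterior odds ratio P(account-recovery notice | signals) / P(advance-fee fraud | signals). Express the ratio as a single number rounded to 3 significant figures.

Unnormalized posterior weight (prior times the signal likelihoods) for each of the two hypotheses (using 1 − P(present | H) for each absent signal):
  account-recovery notice: 0.17 × 0.94 × 0.55 × (1 − 0.55) = 0.039551
  advance-fee fraud: 0.56 × 0.71 × 0.20 × (1 − 0.89) = 0.0087472
Odds(account-recovery notice : advance-fee fraud) = 0.039551 / 0.0087472 ≈ 4.52.

4.52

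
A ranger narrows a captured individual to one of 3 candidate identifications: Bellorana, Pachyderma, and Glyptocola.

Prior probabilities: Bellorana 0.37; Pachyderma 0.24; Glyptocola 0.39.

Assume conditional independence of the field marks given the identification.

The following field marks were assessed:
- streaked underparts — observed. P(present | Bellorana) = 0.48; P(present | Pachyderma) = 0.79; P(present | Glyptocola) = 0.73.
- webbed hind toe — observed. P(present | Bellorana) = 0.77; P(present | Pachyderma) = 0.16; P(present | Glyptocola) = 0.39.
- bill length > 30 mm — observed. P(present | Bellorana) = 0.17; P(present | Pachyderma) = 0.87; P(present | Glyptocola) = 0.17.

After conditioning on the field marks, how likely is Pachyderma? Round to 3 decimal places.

For each hypothesis, the unnormalized posterior weight is prior × product of the field mark likelihoods:
  Bellorana: 0.37 × 0.48 × 0.77 × 0.17 = 0.023248
  Pachyderma: 0.24 × 0.79 × 0.16 × 0.87 = 0.026392
  Glyptocola: 0.39 × 0.73 × 0.39 × 0.17 = 0.018876
The unnormalized weights sum to 0.068516.
P(Pachyderma | evidence) = 0.026392 / 0.068516 ≈ 0.385.

0.385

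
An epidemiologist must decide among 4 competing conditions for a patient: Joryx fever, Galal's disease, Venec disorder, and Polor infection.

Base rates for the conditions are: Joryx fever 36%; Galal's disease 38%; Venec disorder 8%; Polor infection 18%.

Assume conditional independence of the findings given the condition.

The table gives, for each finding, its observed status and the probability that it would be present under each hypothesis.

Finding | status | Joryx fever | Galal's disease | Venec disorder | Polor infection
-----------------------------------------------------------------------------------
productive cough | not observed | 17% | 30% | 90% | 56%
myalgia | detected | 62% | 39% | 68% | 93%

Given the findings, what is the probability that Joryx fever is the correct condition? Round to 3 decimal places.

By Bayes' rule with conditional independence, the unnormalized weight for each hypothesis is prior × ∏ likelihoods (using 1 − P(present | H) for each absent finding):
  Joryx fever: 0.36 × (1 − 0.17) × 0.62 = 0.18526
  Galal's disease: 0.38 × (1 − 0.30) × 0.39 = 0.10374
  Venec disorder: 0.08 × (1 − 0.90) × 0.68 = 0.00544
  Polor infection: 0.18 × (1 − 0.56) × 0.93 = 0.073656
The unnormalized weights sum to 0.36809.
P(Joryx fever | evidence) = 0.18526 / 0.36809 ≈ 0.503.

0.503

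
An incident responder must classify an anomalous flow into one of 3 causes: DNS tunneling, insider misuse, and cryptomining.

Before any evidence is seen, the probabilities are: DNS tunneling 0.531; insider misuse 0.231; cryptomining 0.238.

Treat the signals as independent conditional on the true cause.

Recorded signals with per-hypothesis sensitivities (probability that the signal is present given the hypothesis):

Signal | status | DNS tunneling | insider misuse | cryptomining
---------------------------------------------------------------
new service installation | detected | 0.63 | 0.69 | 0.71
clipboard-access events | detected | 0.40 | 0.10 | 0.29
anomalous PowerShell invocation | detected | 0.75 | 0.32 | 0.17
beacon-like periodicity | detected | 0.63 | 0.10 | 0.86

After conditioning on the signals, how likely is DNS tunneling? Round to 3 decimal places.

For each hypothesis, the unnormalized posterior weight is prior × product of the signal likelihoods:
  DNS tunneling: 0.531 × 0.63 × 0.40 × 0.75 × 0.63 = 0.063226
  insider misuse: 0.231 × 0.69 × 0.10 × 0.32 × 0.10 = 0.00051005
  cryptomining: 0.238 × 0.71 × 0.29 × 0.17 × 0.86 = 0.0071644
The unnormalized weights sum to 0.070901.
P(DNS tunneling | evidence) = 0.063226 / 0.070901 ≈ 0.892.

0.892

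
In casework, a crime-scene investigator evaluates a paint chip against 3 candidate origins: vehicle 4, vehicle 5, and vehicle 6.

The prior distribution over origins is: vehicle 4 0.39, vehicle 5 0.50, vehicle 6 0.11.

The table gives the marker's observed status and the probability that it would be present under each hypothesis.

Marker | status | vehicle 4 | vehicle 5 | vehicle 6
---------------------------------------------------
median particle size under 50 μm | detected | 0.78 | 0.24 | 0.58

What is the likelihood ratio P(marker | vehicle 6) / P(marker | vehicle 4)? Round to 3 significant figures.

The Bayes factor is the ratio of the two likelihoods.
  vehicle 6: 0.58
  vehicle 4: 0.78
Bayes factor = 0.58 / 0.78 ≈ 0.744

0.744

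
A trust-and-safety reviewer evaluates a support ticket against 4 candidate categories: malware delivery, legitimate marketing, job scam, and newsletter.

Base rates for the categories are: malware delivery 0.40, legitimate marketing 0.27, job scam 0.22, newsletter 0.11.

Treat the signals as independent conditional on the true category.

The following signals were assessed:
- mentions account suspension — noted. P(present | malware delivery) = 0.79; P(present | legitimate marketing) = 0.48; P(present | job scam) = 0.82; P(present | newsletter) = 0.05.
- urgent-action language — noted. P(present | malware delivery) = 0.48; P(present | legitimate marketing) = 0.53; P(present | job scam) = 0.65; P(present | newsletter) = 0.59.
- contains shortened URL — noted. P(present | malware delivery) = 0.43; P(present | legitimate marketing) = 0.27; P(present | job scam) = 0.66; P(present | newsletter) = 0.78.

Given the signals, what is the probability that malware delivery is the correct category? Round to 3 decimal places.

By Bayes' rule with conditional independence, the unnormalized weight for each hypothesis is prior × ∏ likelihoods:
  malware delivery: 0.40 × 0.79 × 0.48 × 0.43 = 0.065222
  legitimate marketing: 0.27 × 0.48 × 0.53 × 0.27 = 0.018546
  job scam: 0.22 × 0.82 × 0.65 × 0.66 = 0.077392
  newsletter: 0.11 × 0.05 × 0.59 × 0.78 = 0.0025311
Marginal likelihood of the evidence = 0.16369.
P(malware delivery | evidence) = 0.065222 / 0.16369 ≈ 0.398.

0.398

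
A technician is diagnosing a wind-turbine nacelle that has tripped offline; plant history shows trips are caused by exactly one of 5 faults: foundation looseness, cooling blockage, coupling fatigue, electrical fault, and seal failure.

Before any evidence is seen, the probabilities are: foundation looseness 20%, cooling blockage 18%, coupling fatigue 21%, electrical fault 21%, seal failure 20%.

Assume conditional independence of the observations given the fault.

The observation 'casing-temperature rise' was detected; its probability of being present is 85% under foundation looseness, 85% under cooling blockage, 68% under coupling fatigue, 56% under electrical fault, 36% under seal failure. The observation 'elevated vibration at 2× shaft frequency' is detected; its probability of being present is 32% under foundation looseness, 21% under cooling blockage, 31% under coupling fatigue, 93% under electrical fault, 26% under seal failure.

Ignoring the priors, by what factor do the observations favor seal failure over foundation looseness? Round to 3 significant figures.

0.344

Joint likelihood of the evidence pattern under each hypothesis:
  seal failure: 0.36 × 0.26 = 0.0936
  foundation looseness: 0.85 × 0.32 = 0.272
Bayes factor = 0.0936 / 0.272 ≈ 0.344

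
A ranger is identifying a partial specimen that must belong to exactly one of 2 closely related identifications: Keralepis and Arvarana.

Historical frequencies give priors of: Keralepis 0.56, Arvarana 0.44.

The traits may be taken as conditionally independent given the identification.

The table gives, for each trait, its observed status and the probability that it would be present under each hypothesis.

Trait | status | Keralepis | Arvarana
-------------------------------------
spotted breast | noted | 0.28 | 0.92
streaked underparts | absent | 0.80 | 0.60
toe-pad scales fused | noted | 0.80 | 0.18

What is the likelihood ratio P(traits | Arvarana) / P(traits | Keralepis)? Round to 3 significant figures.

1.48

Joint likelihood of the trait pattern under each hypothesis (using 1 − P(present | H) for each absent trait):
  Arvarana: 0.92 × (1 − 0.60) × 0.18 = 0.06624
  Keralepis: 0.28 × (1 − 0.80) × 0.80 = 0.0448
Bayes factor = 0.06624 / 0.0448 ≈ 1.48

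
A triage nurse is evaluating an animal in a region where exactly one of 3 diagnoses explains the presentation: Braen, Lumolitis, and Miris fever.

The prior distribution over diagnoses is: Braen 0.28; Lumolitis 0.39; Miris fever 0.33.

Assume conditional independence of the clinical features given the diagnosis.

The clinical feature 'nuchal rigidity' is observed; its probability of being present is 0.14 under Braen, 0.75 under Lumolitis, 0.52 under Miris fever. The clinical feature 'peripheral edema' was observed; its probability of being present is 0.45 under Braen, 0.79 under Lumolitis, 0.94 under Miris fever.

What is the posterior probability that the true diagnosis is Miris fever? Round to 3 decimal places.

0.393

Multiply each prior by the joint likelihood of the clinical feature pattern:
  Braen: 0.28 × 0.14 × 0.45 = 0.01764
  Lumolitis: 0.39 × 0.75 × 0.79 = 0.23108
  Miris fever: 0.33 × 0.52 × 0.94 = 0.1613
The unnormalized weights sum to 0.41002.
P(Miris fever | evidence) = 0.1613 / 0.41002 ≈ 0.393.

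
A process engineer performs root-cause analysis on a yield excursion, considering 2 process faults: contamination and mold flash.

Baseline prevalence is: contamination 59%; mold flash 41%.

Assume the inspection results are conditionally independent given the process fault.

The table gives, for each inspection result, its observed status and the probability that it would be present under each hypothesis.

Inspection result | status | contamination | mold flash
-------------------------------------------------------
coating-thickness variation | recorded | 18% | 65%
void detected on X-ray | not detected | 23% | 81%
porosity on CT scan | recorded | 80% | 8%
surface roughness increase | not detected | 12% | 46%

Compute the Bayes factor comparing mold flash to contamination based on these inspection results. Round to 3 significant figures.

0.0547

Joint likelihood of the inspection result pattern under each hypothesis (using 1 − P(present | H) for each absent inspection result):
  mold flash: 0.65 × (1 − 0.81) × 0.08 × (1 − 0.46) = 0.0053352
  contamination: 0.18 × (1 − 0.23) × 0.80 × (1 − 0.12) = 0.097574
Bayes factor = 0.0053352 / 0.097574 ≈ 0.0547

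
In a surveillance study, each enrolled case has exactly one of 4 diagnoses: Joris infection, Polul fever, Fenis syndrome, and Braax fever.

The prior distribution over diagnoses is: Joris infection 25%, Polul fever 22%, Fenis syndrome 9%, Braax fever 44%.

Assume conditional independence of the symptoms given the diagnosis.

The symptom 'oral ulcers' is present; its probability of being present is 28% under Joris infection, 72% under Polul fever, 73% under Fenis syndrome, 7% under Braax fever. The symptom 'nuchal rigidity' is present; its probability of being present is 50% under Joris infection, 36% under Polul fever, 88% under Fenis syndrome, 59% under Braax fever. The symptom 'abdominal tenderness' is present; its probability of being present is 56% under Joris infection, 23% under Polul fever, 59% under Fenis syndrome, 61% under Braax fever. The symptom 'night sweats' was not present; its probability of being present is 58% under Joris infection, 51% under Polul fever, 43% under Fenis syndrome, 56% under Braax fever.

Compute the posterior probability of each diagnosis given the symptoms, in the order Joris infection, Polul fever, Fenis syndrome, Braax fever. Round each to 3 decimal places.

0.211, 0.165, 0.499, 0.125

For each hypothesis, the unnormalized posterior weight is prior × product of the symptom likelihoods (using 1 − P(present | H) for each absent symptom):
  Joris infection: 0.25 × 0.28 × 0.50 × 0.56 × (1 − 0.58) = 0.008232
  Polul fever: 0.22 × 0.72 × 0.36 × 0.23 × (1 − 0.51) = 0.0064266
  Fenis syndrome: 0.09 × 0.73 × 0.88 × 0.59 × (1 − 0.43) = 0.019444
  Braax fever: 0.44 × 0.07 × 0.59 × 0.61 × (1 − 0.56) = 0.0048774
Marginal likelihood of the evidence = 0.038979.
P(Joris infection | evidence) = 0.008232 / 0.038979 ≈ 0.211
P(Polul fever | evidence) = 0.0064266 / 0.038979 ≈ 0.165
P(Fenis syndrome | evidence) = 0.019444 / 0.038979 ≈ 0.499
P(Braax fever | evidence) = 0.0048774 / 0.038979 ≈ 0.125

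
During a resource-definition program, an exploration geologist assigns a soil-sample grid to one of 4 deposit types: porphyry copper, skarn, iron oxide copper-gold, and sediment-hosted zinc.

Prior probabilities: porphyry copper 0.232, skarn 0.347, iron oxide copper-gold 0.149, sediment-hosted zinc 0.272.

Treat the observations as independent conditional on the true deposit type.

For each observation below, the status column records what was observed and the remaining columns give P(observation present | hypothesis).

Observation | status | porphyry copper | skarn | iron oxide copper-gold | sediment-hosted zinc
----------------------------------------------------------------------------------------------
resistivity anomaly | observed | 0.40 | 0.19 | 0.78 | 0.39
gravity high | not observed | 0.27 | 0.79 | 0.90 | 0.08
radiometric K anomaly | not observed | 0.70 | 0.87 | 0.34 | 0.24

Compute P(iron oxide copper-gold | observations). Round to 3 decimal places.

0.074

Multiply each prior by the joint likelihood of the evidence pattern (using 1 − P(present | H) for each absent observation):
  porphyry copper: 0.232 × 0.40 × (1 − 0.27) × (1 − 0.70) = 0.020323
  skarn: 0.347 × 0.19 × (1 − 0.79) × (1 − 0.87) = 0.0017999
  iron oxide copper-gold: 0.149 × 0.78 × (1 − 0.90) × (1 − 0.34) = 0.0076705
  sediment-hosted zinc: 0.272 × 0.39 × (1 − 0.08) × (1 − 0.24) = 0.074171
Marginal likelihood of the evidence = 0.10396.
P(iron oxide copper-gold | evidence) = 0.0076705 / 0.10396 ≈ 0.074.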